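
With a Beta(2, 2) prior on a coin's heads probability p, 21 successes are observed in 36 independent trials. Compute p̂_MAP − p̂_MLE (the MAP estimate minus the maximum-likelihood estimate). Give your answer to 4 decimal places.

Posterior is Beta(23, 17); MAP = (23−1)/(40−2) = 22/38 ≈ 0.57895.
MLE ignores the prior: p̂_MLE = k/n = 21/36 ≈ 0.58333.
Difference = 22/38 − 21/36 = -1/228 ≈ -0.0044.

MAP − MLE = -0.0044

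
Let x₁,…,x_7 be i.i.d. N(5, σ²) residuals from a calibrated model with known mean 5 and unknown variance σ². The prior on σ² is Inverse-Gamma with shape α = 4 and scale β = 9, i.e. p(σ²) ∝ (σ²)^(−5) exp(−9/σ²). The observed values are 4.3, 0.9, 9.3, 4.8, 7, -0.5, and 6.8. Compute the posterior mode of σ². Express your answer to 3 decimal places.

σ̂²_MAP = 5.372

Sum of squared deviations about the known mean: SS = (4.3−5)² + (0.9−5)² + (9.3−5)² + (4.8−5)² + (7−5)² + (-0.5−5)² + (6.8−5)² = 73.32.
The Normal likelihood contributes (σ²)^(−n/2) exp(−SS/(2σ²)), so the posterior is Inverse-Gamma(α + n/2, β + SS/2) = Inverse-Gamma(7.5, 45.66).
The mode of Inverse-Gamma(a, b) is b/(a+1) = 45.66/8.5 ≈ 5.372.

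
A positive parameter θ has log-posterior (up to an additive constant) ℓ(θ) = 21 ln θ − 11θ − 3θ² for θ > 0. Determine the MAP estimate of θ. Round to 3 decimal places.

θ̂_MAP = 1.167

ℓ'(θ) = 21/θ − 11 − 6θ. Setting this to zero and multiplying by θ: 6θ² + 11θ − 21 = 0.
θ = (−11 + √(11² + 4·6·21)) / (2·6) = (−11 + √625) / 12 = (−11 + 25)/12 = 7/6.
ℓ''(θ) = −21/θ² − 6 < 0, confirming a maximum.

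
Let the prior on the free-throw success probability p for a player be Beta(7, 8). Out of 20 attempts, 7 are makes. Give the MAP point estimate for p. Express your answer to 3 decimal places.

Prior: Beta(7, 8).
Data: 7 successes in 20 trials. The binomial likelihood contributes p^7(1−p)^13, so the posterior is Beta(7+7, 8+13) = Beta(14, 21).
For Beta(a, b) with a, b > 1 the mode is (a−1)/(a+b−2) = 13/33 ≈ 0.394.

p̂_MAP = 0.394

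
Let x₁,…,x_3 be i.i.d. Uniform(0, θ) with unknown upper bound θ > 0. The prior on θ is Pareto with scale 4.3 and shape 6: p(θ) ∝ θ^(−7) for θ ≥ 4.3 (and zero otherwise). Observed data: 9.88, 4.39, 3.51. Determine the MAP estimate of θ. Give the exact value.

θ̂_MAP = 9.88

The Uniform(0, θ) likelihood is θ^(−n) for θ ≥ max(xᵢ), zero otherwise. Here max(xᵢ) = 9.88.
Posterior ∝ θ^(−7) · θ^(−3) = θ^(−10) on θ ≥ max(4.3, 9.88) = 9.88.
This density is strictly decreasing in θ, so the posterior mode lies at the lower boundary of the support.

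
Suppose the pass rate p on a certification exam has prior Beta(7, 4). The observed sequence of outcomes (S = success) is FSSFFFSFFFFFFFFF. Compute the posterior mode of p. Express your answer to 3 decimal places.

p̂_MAP = 0.360

Prior: Beta(7, 4).
Data: 3 successes in 16 trials (from the sequence). The binomial likelihood contributes p^3(1−p)^13, so the posterior is Beta(7+3, 4+13) = Beta(10, 17).
For Beta(a, b) with a, b > 1 the mode is (a−1)/(a+b−2) = 9/25 ≈ 0.360.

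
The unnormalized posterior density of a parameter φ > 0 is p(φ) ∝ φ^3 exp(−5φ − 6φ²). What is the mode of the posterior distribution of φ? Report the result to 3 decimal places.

φ̂_MAP = 0.333

ℓ'(φ) = 3/φ − 5 − 12φ. Setting this to zero and multiplying by φ: 12φ² + 5φ − 3 = 0.
φ = (−5 + √(5² + 4·12·3)) / (2·12) = (−5 + √169) / 24 = (−5 + 13)/24 = 1/3.
ℓ''(φ) = −3/φ² − 12 < 0, confirming a maximum.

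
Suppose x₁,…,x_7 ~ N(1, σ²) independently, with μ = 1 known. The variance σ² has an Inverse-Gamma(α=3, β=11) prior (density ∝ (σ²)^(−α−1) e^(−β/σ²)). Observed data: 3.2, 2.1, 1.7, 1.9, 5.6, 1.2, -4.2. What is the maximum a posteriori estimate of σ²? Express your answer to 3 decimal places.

Sum of squared deviations about the known mean: SS = (3.2−1)² + (2.1−1)² + (1.7−1)² + (1.9−1)² + (5.6−1)² + (1.2−1)² + (-4.2−1)² = 55.59.
The Normal likelihood contributes (σ²)^(−n/2) exp(−SS/(2σ²)), so the posterior is Inverse-Gamma(α + n/2, β + SS/2) = Inverse-Gamma(6.5, 38.795).
The mode of Inverse-Gamma(a, b) is b/(a+1) = 38.795/7.5 ≈ 5.173.

σ̂²_MAP = 5.173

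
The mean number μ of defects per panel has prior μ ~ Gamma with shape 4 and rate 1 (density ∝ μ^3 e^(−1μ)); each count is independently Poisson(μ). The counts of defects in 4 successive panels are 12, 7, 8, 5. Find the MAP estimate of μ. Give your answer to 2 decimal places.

μ̂_MAP = 7.00

Σxᵢ = 12+7+8+5 = 32, with n = 4.
Posterior ∝ μ^3e^(−1μ) · μ^32e^(−4μ) = μ^35e^(−5μ), i.e. Gamma(shape=36, rate=5).
The mode of a Gamma(a, b) with a ≥ 1 (shape–rate) is (a−1)/b = 35/5 ≈ 7.00.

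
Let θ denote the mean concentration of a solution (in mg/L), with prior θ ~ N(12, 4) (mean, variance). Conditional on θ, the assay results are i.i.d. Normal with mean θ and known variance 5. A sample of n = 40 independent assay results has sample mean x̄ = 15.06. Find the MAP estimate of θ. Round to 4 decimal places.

θ̂_MAP = 14.9673

n = 40, x̄ = 15.06.
For a Normal prior and Normal likelihood with known variance, the posterior is Normal; its mode equals its mean, the precision-weighted average.
Prior precision 1/σ₀² = 1/4 = 0.25; data precision n/σ² = 40/5 = 8.
θ̂ = (0.25·12 + 8·15.06) / (0.25 + 8) = 123.48/8.25 = 4116/275 ≈ 14.9673.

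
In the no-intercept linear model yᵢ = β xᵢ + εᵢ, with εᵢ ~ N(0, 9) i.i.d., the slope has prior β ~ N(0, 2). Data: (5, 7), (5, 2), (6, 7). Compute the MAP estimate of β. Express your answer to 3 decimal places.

β̂_MAP = 0.961

log p(β | y) = −Σ(yᵢ − βxᵢ)²/(2·9) − β²/(2·2) + const.
Setting the derivative to zero: Σxᵢ(yᵢ − βxᵢ)/9 − β/2 = 0, so β = Σxᵢyᵢ / (Σxᵢ² + σ²/τ²).
Σxᵢyᵢ = 5·7 + 5·2 + 6·7 = 87; Σxᵢ² = 86; σ²/τ² = 4.5.
β̂_MAP = 87 / (86 + 4.5) = 87/90.5 ≈ 0.961.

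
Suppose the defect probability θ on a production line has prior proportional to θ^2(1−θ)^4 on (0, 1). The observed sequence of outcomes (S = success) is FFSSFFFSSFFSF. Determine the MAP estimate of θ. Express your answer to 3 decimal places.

θ̂_MAP = 0.368

The prior density ∝ θ^2(1−θ)^4 is the kernel of Beta(3, 5).
Data: 5 successes in 13 trials (from the sequence). The binomial likelihood contributes θ^5(1−θ)^8, so the posterior is Beta(3+5, 5+8) = Beta(8, 13).
For Beta(a, b) with a, b > 1 the mode is (a−1)/(a+b−2) = 7/19 ≈ 0.368.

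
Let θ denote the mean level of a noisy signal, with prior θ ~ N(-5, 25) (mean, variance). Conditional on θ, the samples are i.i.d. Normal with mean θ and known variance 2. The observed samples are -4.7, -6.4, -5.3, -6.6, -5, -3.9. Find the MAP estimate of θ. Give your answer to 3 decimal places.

θ̂_MAP = -5.313

n = 6; x̄ = ((-4.7) + (-6.4) + (-5.3) + (-6.6) + (-5) + (-3.9))/6 = -31.9/6 = -319/60 ≈ -5.3167.
For a Normal prior and Normal likelihood with known variance, the posterior is Normal; its mode equals its mean, the precision-weighted average.
Prior precision 1/σ₀² = 1/25 = 0.04; data precision n/σ² = 6/2 = 3.
θ̂ = (0.04·(-5) + 3·(-319/60)) / (0.04 + 3) = (-16.15)/3.04 = -5.3125 ≈ -5.313.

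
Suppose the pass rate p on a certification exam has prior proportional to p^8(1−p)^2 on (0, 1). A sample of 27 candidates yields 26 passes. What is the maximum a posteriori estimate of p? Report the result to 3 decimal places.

The prior density ∝ p^8(1−p)^2 is the kernel of Beta(9, 3).
Data: 26 successes in 27 trials. The binomial likelihood contributes p^26(1−p)^1, so the posterior is Beta(9+26, 3+1) = Beta(35, 4).
For Beta(a, b) with a, b > 1 the mode is (a−1)/(a+b−2) = 34/37 ≈ 0.919.

p̂_MAP = 0.919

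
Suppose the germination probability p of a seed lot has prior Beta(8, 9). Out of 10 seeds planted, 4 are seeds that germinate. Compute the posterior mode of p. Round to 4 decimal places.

p̂_MAP = 0.4400

Prior: Beta(8, 9).
Data: 4 successes in 10 trials. The binomial likelihood contributes p^4(1−p)^6, so the posterior is Beta(8+4, 9+6) = Beta(12, 15).
For Beta(a, b) with a, b > 1 the mode is (a−1)/(a+b−2) = 11/25 ≈ 0.4400.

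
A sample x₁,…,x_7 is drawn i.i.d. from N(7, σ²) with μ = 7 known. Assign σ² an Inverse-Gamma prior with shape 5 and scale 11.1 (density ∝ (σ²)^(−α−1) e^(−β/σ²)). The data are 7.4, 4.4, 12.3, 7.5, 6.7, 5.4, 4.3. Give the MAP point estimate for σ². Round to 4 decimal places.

Sum of squared deviations about the known mean: SS = (7.4−7)² + (4.4−7)² + (12.3−7)² + (7.5−7)² + (6.7−7)² + (5.4−7)² + (4.3−7)² = 45.2.
The Normal likelihood contributes (σ²)^(−n/2) exp(−SS/(2σ²)), so the posterior is Inverse-Gamma(α + n/2, β + SS/2) = Inverse-Gamma(8.5, 33.7).
The mode of Inverse-Gamma(a, b) is b/(a+1) = 33.7/9.5 ≈ 3.5474.

σ̂²_MAP = 3.5474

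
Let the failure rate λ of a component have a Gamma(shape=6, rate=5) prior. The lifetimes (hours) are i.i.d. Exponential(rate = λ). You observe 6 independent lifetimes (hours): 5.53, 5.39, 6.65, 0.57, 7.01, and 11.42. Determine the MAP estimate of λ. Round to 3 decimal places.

The Exponential(rate=λ) likelihood is ∝ λ^n e^(−λΣtᵢ). Here n = 6 and Σtᵢ = 5.53 + 5.39 + 6.65 + 0.57 + 7.01 + 11.42 = 36.57.
Posterior ∝ λ^5e^(−5λ) · λ^6e^(−36.57λ) = λ^11e^(−41.57λ), i.e. Gamma(12, 41.57).
Mode = (a−1)/b = 11/41.57 ≈ 0.265.

λ̂_MAP = 0.265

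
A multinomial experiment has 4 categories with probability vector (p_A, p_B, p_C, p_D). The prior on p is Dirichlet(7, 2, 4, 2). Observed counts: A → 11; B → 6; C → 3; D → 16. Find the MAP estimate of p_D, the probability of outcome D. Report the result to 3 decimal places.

The posterior is Dirichlet(αᵢ + nᵢ) = Dirichlet(18, 8, 7, 18).
For a Dirichlet(a₁,…,a_K) with all aᵢ > 1, the mode has j-th component (aⱼ − 1)/(Σaᵢ − K).
Here Σaᵢ = 51 and K = 4, so p_D = (18 − 1)/(51 − 4) = 17/47 ≈ 0.362.

MAP estimate of p_D = 0.362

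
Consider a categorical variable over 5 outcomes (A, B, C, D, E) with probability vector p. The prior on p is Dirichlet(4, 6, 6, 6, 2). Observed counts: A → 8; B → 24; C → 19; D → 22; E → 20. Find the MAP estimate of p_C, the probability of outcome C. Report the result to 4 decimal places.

MAP estimate of p_C = 0.2143

The posterior is Dirichlet(αᵢ + nᵢ) = Dirichlet(12, 30, 25, 28, 22).
For a Dirichlet(a₁,…,a_K) with all aᵢ > 1, the mode has j-th component (aⱼ − 1)/(Σaᵢ − K).
Here Σaᵢ = 117 and K = 5, so p_C = (25 − 1)/(117 − 5) = 24/112 ≈ 0.2143.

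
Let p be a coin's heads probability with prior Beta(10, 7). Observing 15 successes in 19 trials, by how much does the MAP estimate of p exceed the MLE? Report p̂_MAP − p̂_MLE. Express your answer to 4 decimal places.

MAP − MLE = -0.0836

Posterior is Beta(25, 11); MAP = (25−1)/(36−2) = 24/34 ≈ 0.70588.
MLE ignores the prior: p̂_MLE = k/n = 15/19 ≈ 0.78947.
Difference = 24/34 − 15/19 = -27/323 ≈ -0.0836.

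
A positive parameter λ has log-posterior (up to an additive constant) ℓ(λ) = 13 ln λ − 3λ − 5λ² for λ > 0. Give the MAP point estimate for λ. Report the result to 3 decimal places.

ℓ'(λ) = 13/λ − 3 − 10λ. Setting this to zero and multiplying by λ: 10λ² + 3λ − 13 = 0.
λ = (−3 + √(3² + 4·10·13)) / (2·10) = (−3 + √529) / 20 = (−3 + 23)/20 = 1.
ℓ''(λ) = −13/λ² − 10 < 0, confirming a maximum.

λ̂_MAP = 1.000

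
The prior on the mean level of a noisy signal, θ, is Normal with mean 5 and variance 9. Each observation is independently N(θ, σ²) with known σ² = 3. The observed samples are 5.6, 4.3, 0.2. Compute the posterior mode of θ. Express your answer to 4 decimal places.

n = 3; x̄ = (5.6 + 4.3 + 0.2)/3 = 10.1/3 = 101/30 ≈ 3.3667.
For a Normal prior and Normal likelihood with known variance, the posterior is Normal; its mode equals its mean, the precision-weighted average.
Prior precision 1/σ₀² = 1/9; data precision n/σ² = 3/3 = 1.
θ̂ = ((1/9)·5 + 1·(101/30)) / (1/9 + 1) = (353/90)/(10/9) = 3.5300.

θ̂_MAP = 3.5300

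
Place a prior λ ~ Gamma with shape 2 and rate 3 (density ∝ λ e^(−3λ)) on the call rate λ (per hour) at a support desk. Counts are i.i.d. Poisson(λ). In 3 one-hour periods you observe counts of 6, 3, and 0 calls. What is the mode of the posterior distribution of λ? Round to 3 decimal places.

λ̂_MAP = 1.667

Σxᵢ = 6+3+0 = 9, with n = 3.
Posterior ∝ λe^(−3λ) · λ^9e^(−3λ) = λ^10e^(−6λ), i.e. Gamma(shape=11, rate=6).
The mode of a Gamma(a, b) with a ≥ 1 (shape–rate) is (a−1)/b = 10/6 ≈ 1.667.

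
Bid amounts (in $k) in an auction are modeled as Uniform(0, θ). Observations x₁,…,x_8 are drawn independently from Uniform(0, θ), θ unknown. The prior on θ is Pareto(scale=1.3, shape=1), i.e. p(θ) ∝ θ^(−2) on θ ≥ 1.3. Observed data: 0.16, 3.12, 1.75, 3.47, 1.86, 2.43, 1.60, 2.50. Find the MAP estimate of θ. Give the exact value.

The Uniform(0, θ) likelihood is θ^(−n) for θ ≥ max(xᵢ), zero otherwise. Here max(xᵢ) = 3.47.
Posterior ∝ θ^(−2) · θ^(−8) = θ^(−10) on θ ≥ max(1.3, 3.47) = 3.47.
This density is strictly decreasing in θ, so the posterior mode lies at the lower boundary of the support.

θ̂_MAP = 3.47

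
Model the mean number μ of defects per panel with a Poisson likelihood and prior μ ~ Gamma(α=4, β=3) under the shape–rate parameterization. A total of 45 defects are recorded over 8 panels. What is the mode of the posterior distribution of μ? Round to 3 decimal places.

μ̂_MAP = 4.364

Σxᵢ = 45, n = 8.
Posterior ∝ μ^3e^(−3μ) · μ^45e^(−8μ) = μ^48e^(−11μ), i.e. Gamma(shape=49, rate=11).
The mode of a Gamma(a, b) with a ≥ 1 (shape–rate) is (a−1)/b = 48/11 ≈ 4.364.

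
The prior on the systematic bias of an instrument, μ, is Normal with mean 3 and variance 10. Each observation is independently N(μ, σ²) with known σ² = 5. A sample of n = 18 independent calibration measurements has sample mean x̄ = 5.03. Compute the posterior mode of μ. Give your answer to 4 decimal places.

μ̂_MAP = 4.9751

n = 18, x̄ = 5.03.
For a Normal prior and Normal likelihood with known variance, the posterior is Normal; its mode equals its mean, the precision-weighted average.
Prior precision 1/σ₀² = 1/10 = 0.1; data precision n/σ² = 18/5 = 3.6.
μ̂ = (0.1·3 + 3.6·5.03) / (0.1 + 3.6) = 18.408/3.7 = 4602/925 ≈ 4.9751.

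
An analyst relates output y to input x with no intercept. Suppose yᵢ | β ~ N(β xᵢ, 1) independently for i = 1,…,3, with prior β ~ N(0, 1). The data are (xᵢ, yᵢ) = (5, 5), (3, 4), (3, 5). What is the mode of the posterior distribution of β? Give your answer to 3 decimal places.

log p(β | y) = −Σ(yᵢ − βxᵢ)²/(2·1) − β²/(2·1) + const.
Setting the derivative to zero: Σxᵢ(yᵢ − βxᵢ)/1 − β/1 = 0, so β = Σxᵢyᵢ / (Σxᵢ² + σ²/τ²).
Σxᵢyᵢ = 5·5 + 3·4 + 3·5 = 52; Σxᵢ² = 43; σ²/τ² = 1.
β̂_MAP = 52 / (43 + 1) = 52/44 ≈ 1.182.

β̂_MAP = 1.182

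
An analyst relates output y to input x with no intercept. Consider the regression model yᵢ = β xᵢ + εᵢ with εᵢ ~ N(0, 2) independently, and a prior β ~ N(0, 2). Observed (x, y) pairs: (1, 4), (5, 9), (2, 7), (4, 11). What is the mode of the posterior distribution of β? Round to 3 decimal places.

log p(β | y) = −Σ(yᵢ − βxᵢ)²/(2·2) − β²/(2·2) + const.
Setting the derivative to zero: Σxᵢ(yᵢ − βxᵢ)/2 − β/2 = 0, so β = Σxᵢyᵢ / (Σxᵢ² + σ²/τ²).
Σxᵢyᵢ = 1·4 + 5·9 + 2·7 + 4·11 = 107; Σxᵢ² = 46; σ²/τ² = 1.
β̂_MAP = 107 / (46 + 1) = 107/47 ≈ 2.277.

β̂_MAP = 2.277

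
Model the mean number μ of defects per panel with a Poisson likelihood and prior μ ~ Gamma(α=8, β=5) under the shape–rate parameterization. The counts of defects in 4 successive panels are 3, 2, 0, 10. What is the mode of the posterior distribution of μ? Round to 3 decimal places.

μ̂_MAP = 2.444

Σxᵢ = 3+2+0+10 = 15, with n = 4.
Posterior ∝ μ^7e^(−5μ) · μ^15e^(−4μ) = μ^22e^(−9μ), i.e. Gamma(shape=23, rate=9).
The mode of a Gamma(a, b) with a ≥ 1 (shape–rate) is (a−1)/b = 22/9 ≈ 2.444.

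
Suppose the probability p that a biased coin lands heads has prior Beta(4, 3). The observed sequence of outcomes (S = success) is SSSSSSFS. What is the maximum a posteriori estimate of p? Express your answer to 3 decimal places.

p̂_MAP = 0.769

Prior: Beta(4, 3).
Data: 7 successes in 8 trials (from the sequence). The binomial likelihood contributes p^7(1−p)^1, so the posterior is Beta(4+7, 3+1) = Beta(11, 4).
For Beta(a, b) with a, b > 1 the mode is (a−1)/(a+b−2) = 10/13 ≈ 0.769.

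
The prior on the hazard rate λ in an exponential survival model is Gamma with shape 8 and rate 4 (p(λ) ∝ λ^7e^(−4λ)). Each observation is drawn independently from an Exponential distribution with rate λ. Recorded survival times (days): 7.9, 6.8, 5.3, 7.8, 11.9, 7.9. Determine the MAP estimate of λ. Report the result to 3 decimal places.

The Exponential(rate=λ) likelihood is ∝ λ^n e^(−λΣtᵢ). Here n = 6 and Σtᵢ = 7.9 + 6.8 + 5.3 + 7.8 + 11.9 + 7.9 = 47.6.
Posterior ∝ λ^7e^(−4λ) · λ^6e^(−47.6λ) = λ^13e^(−51.6λ), i.e. Gamma(14, 51.6).
Mode = (a−1)/b = 13/51.6 ≈ 0.252.

λ̂_MAP = 0.252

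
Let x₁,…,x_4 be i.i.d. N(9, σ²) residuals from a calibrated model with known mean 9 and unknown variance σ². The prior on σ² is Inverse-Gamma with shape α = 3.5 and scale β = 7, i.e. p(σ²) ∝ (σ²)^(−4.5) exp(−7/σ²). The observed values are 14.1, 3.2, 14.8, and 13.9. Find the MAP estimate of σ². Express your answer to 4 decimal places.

σ̂²_MAP = 10.1000

Sum of squared deviations about the known mean: SS = (14.1−9)² + (3.2−9)² + (14.8−9)² + (13.9−9)² = 117.3.
The Normal likelihood contributes (σ²)^(−n/2) exp(−SS/(2σ²)), so the posterior is Inverse-Gamma(α + n/2, β + SS/2) = Inverse-Gamma(5.5, 65.65).
The mode of Inverse-Gamma(a, b) is b/(a+1) = 65.65/6.5 ≈ 10.1000.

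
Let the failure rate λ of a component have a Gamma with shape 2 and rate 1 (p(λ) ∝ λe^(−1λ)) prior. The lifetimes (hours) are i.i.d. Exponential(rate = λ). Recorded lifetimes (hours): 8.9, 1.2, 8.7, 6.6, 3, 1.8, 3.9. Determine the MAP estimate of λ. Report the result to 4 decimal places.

λ̂_MAP = 0.2279

The Exponential(rate=λ) likelihood is ∝ λ^n e^(−λΣtᵢ). Here n = 7 and Σtᵢ = 8.9 + 1.2 + 8.7 + 6.6 + 3 + 1.8 + 3.9 = 34.1.
Posterior ∝ λe^(−1λ) · λ^7e^(−34.1λ) = λ^8e^(−35.1λ), i.e. Gamma(9, 35.1).
Mode = (a−1)/b = 8/35.1 ≈ 0.2279.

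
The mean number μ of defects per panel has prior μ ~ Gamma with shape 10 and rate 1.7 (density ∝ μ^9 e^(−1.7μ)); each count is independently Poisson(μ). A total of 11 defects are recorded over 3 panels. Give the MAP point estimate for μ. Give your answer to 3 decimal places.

Σxᵢ = 11, n = 3.
Posterior ∝ μ^9e^(−1.7μ) · μ^11e^(−3μ) = μ^20e^(−4.7μ), i.e. Gamma(shape=21, rate=4.7).
The mode of a Gamma(a, b) with a ≥ 1 (shape–rate) is (a−1)/b = 20/4.7 ≈ 4.255.

μ̂_MAP = 4.255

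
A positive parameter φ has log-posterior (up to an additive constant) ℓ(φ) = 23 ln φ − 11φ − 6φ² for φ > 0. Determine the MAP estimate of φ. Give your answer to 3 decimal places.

ℓ'(φ) = 23/φ − 11 − 12φ. Setting this to zero and multiplying by φ: 12φ² + 11φ − 23 = 0.
φ = (−11 + √(11² + 4·12·23)) / (2·12) = (−11 + √1225) / 24 = (−11 + 35)/24 = 1.
ℓ''(φ) = −23/φ² − 12 < 0, confirming a maximum.

φ̂_MAP = 1.000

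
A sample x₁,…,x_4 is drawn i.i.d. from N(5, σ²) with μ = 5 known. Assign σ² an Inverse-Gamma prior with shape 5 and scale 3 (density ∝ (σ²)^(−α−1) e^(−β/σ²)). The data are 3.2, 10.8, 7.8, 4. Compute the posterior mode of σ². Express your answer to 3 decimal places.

Sum of squared deviations about the known mean: SS = (3.2−5)² + (10.8−5)² + (7.8−5)² + (4−5)² = 45.72.
The Normal likelihood contributes (σ²)^(−n/2) exp(−SS/(2σ²)), so the posterior is Inverse-Gamma(α + n/2, β + SS/2) = Inverse-Gamma(7, 25.86).
The mode of Inverse-Gamma(a, b) is b/(a+1) = 25.86/8 ≈ 3.233.

σ̂²_MAP = 3.233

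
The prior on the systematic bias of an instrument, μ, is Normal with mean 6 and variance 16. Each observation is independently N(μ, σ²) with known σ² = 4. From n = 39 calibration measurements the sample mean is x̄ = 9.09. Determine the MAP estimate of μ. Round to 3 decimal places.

μ̂_MAP = 9.070

n = 39, x̄ = 9.09.
For a Normal prior and Normal likelihood with known variance, the posterior is Normal; its mode equals its mean, the precision-weighted average.
Prior precision 1/σ₀² = 1/16 = 0.0625; data precision n/σ² = 39/4 = 9.75.
μ̂ = (0.0625·6 + 9.75·9.09) / (0.0625 + 9.75) = 89.0025/9.8125 = 35601/3925 ≈ 9.070.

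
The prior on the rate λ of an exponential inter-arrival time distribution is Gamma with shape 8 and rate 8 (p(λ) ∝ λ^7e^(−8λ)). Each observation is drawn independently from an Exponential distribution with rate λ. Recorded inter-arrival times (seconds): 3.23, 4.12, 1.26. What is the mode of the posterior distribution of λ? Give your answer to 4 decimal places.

λ̂_MAP = 0.6020

The Exponential(rate=λ) likelihood is ∝ λ^n e^(−λΣtᵢ). Here n = 3 and Σtᵢ = 3.23 + 4.12 + 1.26 = 8.61.
Posterior ∝ λ^7e^(−8λ) · λ^3e^(−8.61λ) = λ^10e^(−16.61λ), i.e. Gamma(11, 16.61).
Mode = (a−1)/b = 10/16.61 ≈ 0.6020.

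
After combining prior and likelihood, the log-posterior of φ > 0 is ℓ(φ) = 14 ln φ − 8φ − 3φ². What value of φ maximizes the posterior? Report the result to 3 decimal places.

φ̂_MAP = 1.000

ℓ'(φ) = 14/φ − 8 − 6φ. Setting this to zero and multiplying by φ: 6φ² + 8φ − 14 = 0.
φ = (−8 + √(8² + 4·6·14)) / (2·6) = (−8 + √400) / 12 = (−8 + 20)/12 = 1.
ℓ''(φ) = −14/φ² − 6 < 0, confirming a maximum.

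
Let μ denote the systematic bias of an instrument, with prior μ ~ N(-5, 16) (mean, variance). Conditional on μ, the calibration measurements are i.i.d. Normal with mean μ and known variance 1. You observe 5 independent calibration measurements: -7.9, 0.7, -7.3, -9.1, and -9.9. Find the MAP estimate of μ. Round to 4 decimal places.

n = 5; x̄ = ((-7.9) + 0.7 + (-7.3) + (-9.1) + (-9.9))/5 = -33.5/5 = -6.7.
For a Normal prior and Normal likelihood with known variance, the posterior is Normal; its mode equals its mean, the precision-weighted average.
Prior precision 1/σ₀² = 1/16 = 0.0625; data precision n/σ² = 5/1 = 5.
μ̂ = (0.0625·(-5) + 5·(-6.7)) / (0.0625 + 5) = (-33.8125)/5.0625 = -541/81 ≈ -6.6790.

μ̂_MAP = -6.6790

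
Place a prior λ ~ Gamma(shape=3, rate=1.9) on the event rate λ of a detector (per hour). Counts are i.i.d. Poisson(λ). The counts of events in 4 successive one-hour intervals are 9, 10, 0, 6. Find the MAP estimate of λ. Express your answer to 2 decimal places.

Σxᵢ = 9+10+0+6 = 25, with n = 4.
Posterior ∝ λ^2e^(−1.9λ) · λ^25e^(−4λ) = λ^27e^(−5.9λ), i.e. Gamma(shape=28, rate=5.9).
The mode of a Gamma(a, b) with a ≥ 1 (shape–rate) is (a−1)/b = 27/5.9 ≈ 4.58.

λ̂_MAP = 4.58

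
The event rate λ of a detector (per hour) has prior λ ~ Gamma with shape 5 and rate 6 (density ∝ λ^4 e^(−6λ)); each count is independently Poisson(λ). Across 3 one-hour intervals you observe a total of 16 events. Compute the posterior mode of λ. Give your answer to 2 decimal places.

λ̂_MAP = 2.22

Σxᵢ = 16, n = 3.
Posterior ∝ λ^4e^(−6λ) · λ^16e^(−3λ) = λ^20e^(−9λ), i.e. Gamma(shape=21, rate=9).
The mode of a Gamma(a, b) with a ≥ 1 (shape–rate) is (a−1)/b = 20/9 ≈ 2.22.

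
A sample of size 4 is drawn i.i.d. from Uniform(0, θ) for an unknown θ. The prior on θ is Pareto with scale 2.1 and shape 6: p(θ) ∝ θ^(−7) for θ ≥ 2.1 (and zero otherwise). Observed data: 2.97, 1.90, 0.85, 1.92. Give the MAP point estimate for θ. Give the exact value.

θ̂_MAP = 2.97

The Uniform(0, θ) likelihood is θ^(−n) for θ ≥ max(xᵢ), zero otherwise. Here max(xᵢ) = 2.97.
Posterior ∝ θ^(−7) · θ^(−4) = θ^(−11) on θ ≥ max(2.1, 2.97) = 2.97.
This density is strictly decreasing in θ, so the posterior mode lies at the lower boundary of the support.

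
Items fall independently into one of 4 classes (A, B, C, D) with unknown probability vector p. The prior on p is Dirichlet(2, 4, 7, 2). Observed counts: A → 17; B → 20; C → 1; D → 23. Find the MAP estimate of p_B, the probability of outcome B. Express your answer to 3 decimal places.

MAP estimate of p_B = 0.319

The posterior is Dirichlet(αᵢ + nᵢ) = Dirichlet(19, 24, 8, 25).
For a Dirichlet(a₁,…,a_K) with all aᵢ > 1, the mode has j-th component (aⱼ − 1)/(Σaᵢ − K).
Here Σaᵢ = 76 and K = 4, so p_B = (24 − 1)/(76 − 4) = 23/72 ≈ 0.319.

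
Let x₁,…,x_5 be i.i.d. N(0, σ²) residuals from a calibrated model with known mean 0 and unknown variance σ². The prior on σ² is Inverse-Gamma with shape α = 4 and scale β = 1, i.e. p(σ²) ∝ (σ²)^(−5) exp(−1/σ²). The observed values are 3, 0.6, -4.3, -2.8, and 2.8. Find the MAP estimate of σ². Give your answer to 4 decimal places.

σ̂²_MAP = 3.0353

Sum of squared deviations about the known mean: SS = (3−0)² + (0.6−0)² + (-4.3−0)² + (-2.8−0)² + (2.8−0)² = 43.53.
The Normal likelihood contributes (σ²)^(−n/2) exp(−SS/(2σ²)), so the posterior is Inverse-Gamma(α + n/2, β + SS/2) = Inverse-Gamma(6.5, 22.765).
The mode of Inverse-Gamma(a, b) is b/(a+1) = 22.765/7.5 ≈ 3.0353.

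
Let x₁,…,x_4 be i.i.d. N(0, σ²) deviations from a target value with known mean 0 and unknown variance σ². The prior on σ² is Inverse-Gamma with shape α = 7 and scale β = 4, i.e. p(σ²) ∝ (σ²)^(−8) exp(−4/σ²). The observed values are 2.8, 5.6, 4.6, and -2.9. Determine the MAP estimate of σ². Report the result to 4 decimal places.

σ̂²_MAP = 3.8385

Sum of squared deviations about the known mean: SS = (2.8−0)² + (5.6−0)² + (4.6−0)² + (-2.9−0)² = 68.77.
The Normal likelihood contributes (σ²)^(−n/2) exp(−SS/(2σ²)), so the posterior is Inverse-Gamma(α + n/2, β + SS/2) = Inverse-Gamma(9, 38.385).
The mode of Inverse-Gamma(a, b) is b/(a+1) = 38.385/10 ≈ 3.8385.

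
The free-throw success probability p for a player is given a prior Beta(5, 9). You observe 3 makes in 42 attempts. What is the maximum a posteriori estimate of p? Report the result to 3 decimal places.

p̂_MAP = 0.130

Prior: Beta(5, 9).
Data: 3 successes in 42 trials. The binomial likelihood contributes p^3(1−p)^39, so the posterior is Beta(5+3, 9+39) = Beta(8, 48).
For Beta(a, b) with a, b > 1 the mode is (a−1)/(a+b−2) = 7/54 ≈ 0.130.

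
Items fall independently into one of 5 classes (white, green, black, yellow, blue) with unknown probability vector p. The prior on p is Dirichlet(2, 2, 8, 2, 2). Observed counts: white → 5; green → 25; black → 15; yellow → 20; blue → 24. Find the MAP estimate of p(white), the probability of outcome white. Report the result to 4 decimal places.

The posterior is Dirichlet(αᵢ + nᵢ) = Dirichlet(7, 27, 23, 22, 26).
For a Dirichlet(a₁,…,a_K) with all aᵢ > 1, the mode has j-th component (aⱼ − 1)/(Σaᵢ − K).
Here Σaᵢ = 105 and K = 5, so p(white) = (7 − 1)/(105 − 5) = 6/100 ≈ 0.0600.

MAP estimate of p(white) = 0.0600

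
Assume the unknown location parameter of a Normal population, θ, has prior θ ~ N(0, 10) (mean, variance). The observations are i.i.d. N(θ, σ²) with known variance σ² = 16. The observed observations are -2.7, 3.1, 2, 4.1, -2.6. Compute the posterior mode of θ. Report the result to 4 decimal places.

n = 5; x̄ = ((-2.7) + 3.1 + 2 + 4.1 + (-2.6))/5 = 3.9/5 = 0.78.
For a Normal prior and Normal likelihood with known variance, the posterior is Normal; its mode equals its mean, the precision-weighted average.
Prior precision 1/σ₀² = 1/10 = 0.1; data precision n/σ² = 5/16 = 0.3125.
θ̂ = (0.1·0 + 0.3125·0.78) / (0.1 + 0.3125) = 0.24375/0.4125 = 13/22 ≈ 0.5909.

θ̂_MAP = 0.5909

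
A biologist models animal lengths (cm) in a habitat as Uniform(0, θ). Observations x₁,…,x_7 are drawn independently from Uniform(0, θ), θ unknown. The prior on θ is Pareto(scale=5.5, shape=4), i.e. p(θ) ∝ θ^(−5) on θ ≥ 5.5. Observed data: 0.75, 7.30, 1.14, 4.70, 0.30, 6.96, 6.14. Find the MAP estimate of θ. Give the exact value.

θ̂_MAP = 7.30

The Uniform(0, θ) likelihood is θ^(−n) for θ ≥ max(xᵢ), zero otherwise. Here max(xᵢ) = 7.30.
Posterior ∝ θ^(−5) · θ^(−7) = θ^(−12) on θ ≥ max(5.5, 7.30) = 7.30.
This density is strictly decreasing in θ, so the posterior mode lies at the lower boundary of the support.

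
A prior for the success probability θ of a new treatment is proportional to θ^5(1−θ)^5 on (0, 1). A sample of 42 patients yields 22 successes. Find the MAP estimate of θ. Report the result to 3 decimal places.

The prior density ∝ θ^5(1−θ)^5 is the kernel of Beta(6, 6).
Data: 22 successes in 42 trials. The binomial likelihood contributes θ^22(1−θ)^20, so the posterior is Beta(6+22, 6+20) = Beta(28, 26).
For Beta(a, b) with a, b > 1 the mode is (a−1)/(a+b−2) = 27/52 ≈ 0.519.

θ̂_MAP = 0.519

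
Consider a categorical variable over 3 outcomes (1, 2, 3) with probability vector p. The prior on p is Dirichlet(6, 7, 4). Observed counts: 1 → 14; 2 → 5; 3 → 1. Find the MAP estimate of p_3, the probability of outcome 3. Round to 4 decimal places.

MAP estimate: 0.1176

The posterior is Dirichlet(αᵢ + nᵢ) = Dirichlet(20, 12, 5).
For a Dirichlet(a₁,…,a_K) with all aᵢ > 1, the mode has j-th component (aⱼ − 1)/(Σaᵢ − K).
Here Σaᵢ = 37 and K = 3, so p_3 = (5 − 1)/(37 − 3) = 4/34 ≈ 0.1176.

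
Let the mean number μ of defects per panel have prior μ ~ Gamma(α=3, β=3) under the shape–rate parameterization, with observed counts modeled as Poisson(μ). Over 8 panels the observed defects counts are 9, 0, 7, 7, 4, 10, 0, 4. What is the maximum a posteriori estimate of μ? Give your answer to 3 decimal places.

Σxᵢ = 9+0+7+7+4+10+0+4 = 41, with n = 8.
Posterior ∝ μ^2e^(−3μ) · μ^41e^(−8μ) = μ^43e^(−11μ), i.e. Gamma(shape=44, rate=11).
The mode of a Gamma(a, b) with a ≥ 1 (shape–rate) is (a−1)/b = 43/11 ≈ 3.909.

μ̂_MAP = 3.909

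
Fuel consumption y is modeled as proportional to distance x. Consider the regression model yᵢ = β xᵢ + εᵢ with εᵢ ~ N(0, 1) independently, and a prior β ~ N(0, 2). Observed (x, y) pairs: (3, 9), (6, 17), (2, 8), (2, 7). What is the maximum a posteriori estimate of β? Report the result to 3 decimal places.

log p(β | y) = −Σ(yᵢ − βxᵢ)²/(2·1) − β²/(2·2) + const.
Setting the derivative to zero: Σxᵢ(yᵢ − βxᵢ)/1 − β/2 = 0, so β = Σxᵢyᵢ / (Σxᵢ² + σ²/τ²).
Σxᵢyᵢ = 3·9 + 6·17 + 2·8 + 2·7 = 159; Σxᵢ² = 53; σ²/τ² = 0.5.
β̂_MAP = 159 / (53 + 0.5) = 159/53.5 ≈ 2.972.

β̂_MAP = 2.972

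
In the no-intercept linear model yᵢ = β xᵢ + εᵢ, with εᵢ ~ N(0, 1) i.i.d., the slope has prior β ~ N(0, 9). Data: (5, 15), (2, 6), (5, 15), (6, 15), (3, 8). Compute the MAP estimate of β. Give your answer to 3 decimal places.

log p(β | y) = −Σ(yᵢ − βxᵢ)²/(2·1) − β²/(2·9) + const.
Setting the derivative to zero: Σxᵢ(yᵢ − βxᵢ)/1 − β/9 = 0, so β = Σxᵢyᵢ / (Σxᵢ² + σ²/τ²).
Σxᵢyᵢ = 5·15 + 2·6 + 5·15 + 6·15 + 3·8 = 276; Σxᵢ² = 99; σ²/τ² = 1/9.
β̂_MAP = 276 / (99 + 1/9) = 276/(892/9) = 621/223 ≈ 2.785.

β̂_MAP = 2.785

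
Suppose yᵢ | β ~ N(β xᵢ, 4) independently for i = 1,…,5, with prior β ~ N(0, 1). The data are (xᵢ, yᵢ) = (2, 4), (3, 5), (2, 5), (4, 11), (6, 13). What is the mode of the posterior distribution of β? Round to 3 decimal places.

β̂_MAP = 2.123

log p(β | y) = −Σ(yᵢ − βxᵢ)²/(2·4) − β²/(2·1) + const.
Setting the derivative to zero: Σxᵢ(yᵢ − βxᵢ)/4 − β/1 = 0, so β = Σxᵢyᵢ / (Σxᵢ² + σ²/τ²).
Σxᵢyᵢ = 2·4 + 3·5 + 2·5 + 4·11 + 6·13 = 155; Σxᵢ² = 69; σ²/τ² = 4.
β̂_MAP = 155 / (69 + 4) = 155/73 ≈ 2.123.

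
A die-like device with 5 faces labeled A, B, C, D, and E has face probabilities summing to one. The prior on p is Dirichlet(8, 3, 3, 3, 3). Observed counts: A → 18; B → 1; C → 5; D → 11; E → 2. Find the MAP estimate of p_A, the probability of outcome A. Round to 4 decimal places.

The posterior is Dirichlet(αᵢ + nᵢ) = Dirichlet(26, 4, 8, 14, 5).
For a Dirichlet(a₁,…,a_K) with all aᵢ > 1, the mode has j-th component (aⱼ − 1)/(Σaᵢ − K).
Here Σaᵢ = 57 and K = 5, so p_A = (26 − 1)/(57 − 5) = 25/52 ≈ 0.4808.

MAP estimate of p_A = 0.4808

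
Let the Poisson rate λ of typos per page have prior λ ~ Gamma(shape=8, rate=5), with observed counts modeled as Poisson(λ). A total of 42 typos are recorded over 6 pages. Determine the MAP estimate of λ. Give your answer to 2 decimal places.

Σxᵢ = 42, n = 6.
Posterior ∝ λ^7e^(−5λ) · λ^42e^(−6λ) = λ^49e^(−11λ), i.e. Gamma(shape=50, rate=11).
The mode of a Gamma(a, b) with a ≥ 1 (shape–rate) is (a−1)/b = 49/11 ≈ 4.45.

λ̂_MAP = 4.45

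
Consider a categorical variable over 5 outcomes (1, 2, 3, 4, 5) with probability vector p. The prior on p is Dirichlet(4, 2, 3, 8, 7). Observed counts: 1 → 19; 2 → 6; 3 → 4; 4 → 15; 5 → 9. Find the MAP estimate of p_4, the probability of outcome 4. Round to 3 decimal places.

The posterior is Dirichlet(αᵢ + nᵢ) = Dirichlet(23, 8, 7, 23, 16).
For a Dirichlet(a₁,…,a_K) with all aᵢ > 1, the mode has j-th component (aⱼ − 1)/(Σaᵢ − K).
Here Σaᵢ = 77 and K = 5, so p_4 = (23 − 1)/(77 − 5) = 22/72 ≈ 0.306.

MAP estimate: 0.306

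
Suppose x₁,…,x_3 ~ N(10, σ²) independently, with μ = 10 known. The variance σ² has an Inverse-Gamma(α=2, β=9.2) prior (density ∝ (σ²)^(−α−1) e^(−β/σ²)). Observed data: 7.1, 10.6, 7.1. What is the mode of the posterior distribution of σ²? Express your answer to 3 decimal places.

σ̂²_MAP = 3.953

Sum of squared deviations about the known mean: SS = (7.1−10)² + (10.6−10)² + (7.1−10)² = 17.18.
The Normal likelihood contributes (σ²)^(−n/2) exp(−SS/(2σ²)), so the posterior is Inverse-Gamma(α + n/2, β + SS/2) = Inverse-Gamma(3.5, 17.79).
The mode of Inverse-Gamma(a, b) is b/(a+1) = 17.79/4.5 ≈ 3.953.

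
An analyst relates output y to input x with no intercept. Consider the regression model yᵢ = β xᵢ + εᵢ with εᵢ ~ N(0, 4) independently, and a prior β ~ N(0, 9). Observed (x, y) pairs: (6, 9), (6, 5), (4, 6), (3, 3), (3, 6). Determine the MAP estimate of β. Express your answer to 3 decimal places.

β̂_MAP = 1.268

log p(β | y) = −Σ(yᵢ − βxᵢ)²/(2·4) − β²/(2·9) + const.
Setting the derivative to zero: Σxᵢ(yᵢ − βxᵢ)/4 − β/9 = 0, so β = Σxᵢyᵢ / (Σxᵢ² + σ²/τ²).
Σxᵢyᵢ = 6·9 + 6·5 + 4·6 + 3·3 + 3·6 = 135; Σxᵢ² = 106; σ²/τ² = 4/9.
β̂_MAP = 135 / (106 + 4/9) = 135/(958/9) = 1215/958 ≈ 1.268.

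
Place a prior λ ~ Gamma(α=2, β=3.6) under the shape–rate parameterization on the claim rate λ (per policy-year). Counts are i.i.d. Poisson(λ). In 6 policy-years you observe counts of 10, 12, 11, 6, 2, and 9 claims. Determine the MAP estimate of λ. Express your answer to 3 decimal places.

λ̂_MAP = 5.313

Σxᵢ = 10+12+11+6+2+9 = 50, with n = 6.
Posterior ∝ λe^(−3.6λ) · λ^50e^(−6λ) = λ^51e^(−9.6λ), i.e. Gamma(shape=52, rate=9.6).
The mode of a Gamma(a, b) with a ≥ 1 (shape–rate) is (a−1)/b = 51/9.6 ≈ 5.313.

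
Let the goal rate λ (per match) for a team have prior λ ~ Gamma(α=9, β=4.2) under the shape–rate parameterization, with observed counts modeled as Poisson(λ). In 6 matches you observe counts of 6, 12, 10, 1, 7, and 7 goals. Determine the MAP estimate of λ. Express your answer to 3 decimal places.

Σxᵢ = 6+12+10+1+7+7 = 43, with n = 6.
Posterior ∝ λ^8e^(−4.2λ) · λ^43e^(−6λ) = λ^51e^(−10.2λ), i.e. Gamma(shape=52, rate=10.2).
The mode of a Gamma(a, b) with a ≥ 1 (shape–rate) is (a−1)/b = 51/10.2 ≈ 5.000.

λ̂_MAP = 5.000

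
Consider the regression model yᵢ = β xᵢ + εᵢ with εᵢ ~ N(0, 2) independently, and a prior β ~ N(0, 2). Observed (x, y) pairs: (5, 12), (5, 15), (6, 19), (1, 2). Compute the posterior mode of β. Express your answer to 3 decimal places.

β̂_MAP = 2.852

log p(β | y) = −Σ(yᵢ − βxᵢ)²/(2·2) − β²/(2·2) + const.
Setting the derivative to zero: Σxᵢ(yᵢ − βxᵢ)/2 − β/2 = 0, so β = Σxᵢyᵢ / (Σxᵢ² + σ²/τ²).
Σxᵢyᵢ = 5·12 + 5·15 + 6·19 + 1·2 = 251; Σxᵢ² = 87; σ²/τ² = 1.
β̂_MAP = 251 / (87 + 1) = 251/88 ≈ 2.852.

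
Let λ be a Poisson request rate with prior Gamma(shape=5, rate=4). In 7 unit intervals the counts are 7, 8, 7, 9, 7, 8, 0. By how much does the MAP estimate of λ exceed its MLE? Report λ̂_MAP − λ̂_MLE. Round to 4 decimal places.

MAP − MLE = -2.0260

Σxᵢ = 46. Posterior is Gamma(51, 11); MAP = (51−1)/11 = 50/11 ≈ 4.54545.
MLE = x̄ = 46/7 ≈ 6.57143.
Difference = 50/11 − 46/7 = -156/77 ≈ -2.0260.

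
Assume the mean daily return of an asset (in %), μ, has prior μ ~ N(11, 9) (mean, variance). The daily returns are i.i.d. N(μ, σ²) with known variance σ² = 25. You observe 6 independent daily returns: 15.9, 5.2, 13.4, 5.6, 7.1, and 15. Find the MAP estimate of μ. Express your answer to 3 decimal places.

n = 6; x̄ = (15.9 + 5.2 + 13.4 + 5.6 + 7.1 + 15)/6 = 62.2/6 = 311/30 ≈ 10.3667.
For a Normal prior and Normal likelihood with known variance, the posterior is Normal; its mode equals its mean, the precision-weighted average.
Prior precision 1/σ₀² = 1/9; data precision n/σ² = 6/25 = 0.24.
μ̂ = ((1/9)·11 + 0.24·(311/30)) / (1/9 + 0.24) = (4174/1125)/(79/225) = 4174/395 ≈ 10.567.

μ̂_MAP = 10.567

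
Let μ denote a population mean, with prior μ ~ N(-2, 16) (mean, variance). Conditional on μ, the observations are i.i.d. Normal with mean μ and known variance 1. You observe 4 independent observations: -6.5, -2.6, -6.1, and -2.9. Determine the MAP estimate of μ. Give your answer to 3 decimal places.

n = 4; x̄ = ((-6.5) + (-2.6) + (-6.1) + (-2.9))/4 = -18.1/4 = -4.525.
For a Normal prior and Normal likelihood with known variance, the posterior is Normal; its mode equals its mean, the precision-weighted average.
Prior precision 1/σ₀² = 1/16 = 0.0625; data precision n/σ² = 4/1 = 4.
μ̂ = (0.0625·(-2) + 4·(-4.525)) / (0.0625 + 4) = (-18.225)/4.0625 = -1458/325 ≈ -4.486.

μ̂_MAP = -4.486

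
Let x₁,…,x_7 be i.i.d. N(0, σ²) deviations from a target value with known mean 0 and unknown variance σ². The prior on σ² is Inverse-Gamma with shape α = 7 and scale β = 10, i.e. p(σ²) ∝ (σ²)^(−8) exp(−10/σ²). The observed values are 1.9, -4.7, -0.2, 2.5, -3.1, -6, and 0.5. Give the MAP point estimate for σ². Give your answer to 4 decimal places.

σ̂²_MAP = 4.2543

Sum of squared deviations about the known mean: SS = (1.9−0)² + (-4.7−0)² + (-0.2−0)² + (2.5−0)² + (-3.1−0)² + (-6−0)² + (0.5−0)² = 77.85.
The Normal likelihood contributes (σ²)^(−n/2) exp(−SS/(2σ²)), so the posterior is Inverse-Gamma(α + n/2, β + SS/2) = Inverse-Gamma(10.5, 48.925).
The mode of Inverse-Gamma(a, b) is b/(a+1) = 48.925/11.5 ≈ 4.2543.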